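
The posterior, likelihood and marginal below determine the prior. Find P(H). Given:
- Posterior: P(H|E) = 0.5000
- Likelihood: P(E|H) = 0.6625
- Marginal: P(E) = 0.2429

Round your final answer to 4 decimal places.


From Bayes' theorem: P(H|E) = P(E|H) × P(H) / P(E)

Rearranging for P(H):
P(H) = P(H|E) × P(E) / P(E|H)
     = 0.5000 × 0.2429 / 0.6625
     = 0.12145000 / 0.6625
     = 0.1833


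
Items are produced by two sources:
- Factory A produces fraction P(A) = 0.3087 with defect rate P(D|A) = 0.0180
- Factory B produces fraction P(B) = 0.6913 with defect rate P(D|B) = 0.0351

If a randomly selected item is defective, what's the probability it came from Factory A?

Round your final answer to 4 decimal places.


Let A = from Factory A, D = defective

Given:
- P(A) = 0.3087, P(B) = 0.6913
- P(D|A) = 0.0180, P(D|B) = 0.0351

Step 1: Find P(D)
P(D) = P(D|A)P(A) + P(D|B)P(B)
     = 0.0180 × 0.3087 + 0.0351 × 0.6913
     = 0.00555660 + 0.02426463
     = 0.02982123

Step 2: Apply Bayes' theorem
P(A|D) = P(D|A)P(A) / P(D)
       = 0.00555660 / 0.02982123
       = 0.1863


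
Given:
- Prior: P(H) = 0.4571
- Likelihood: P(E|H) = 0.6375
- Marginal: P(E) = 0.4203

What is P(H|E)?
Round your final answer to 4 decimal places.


Using Bayes' theorem:

P(H|E) = P(E|H) × P(H) / P(E)
       = 0.6375 × 0.4571 / 0.4203
       = 0.29140125 / 0.4203
       = 0.6933

The evidence strengthens our belief in H.
Prior: 0.4571 → Posterior: 0.6933


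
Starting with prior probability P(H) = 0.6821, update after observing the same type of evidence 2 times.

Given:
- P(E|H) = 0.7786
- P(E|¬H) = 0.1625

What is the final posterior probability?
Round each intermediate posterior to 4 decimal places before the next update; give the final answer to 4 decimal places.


Sequential Bayesian updating:

Initial prior: P(H) = 0.6821

Update 1:
  P(E) = 0.7786 × 0.6821 + 0.1625 × 0.3179 = 0.53108306 + 0.05165875 = 0.58274181
  P(H|E) = 0.53108306 / 0.58274181 = 0.9114

Update 2:
  P(E) = 0.7786 × 0.9114 + 0.1625 × 0.0886 = 0.70961604 + 0.01439750 = 0.72401354
  P(H|E) = 0.70961604 / 0.72401354 = 0.9801

Final posterior: 0.9801


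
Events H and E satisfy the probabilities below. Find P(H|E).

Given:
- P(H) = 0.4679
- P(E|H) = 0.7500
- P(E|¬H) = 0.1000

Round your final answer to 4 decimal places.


Bayes' theorem: P(H|E) = P(E|H) × P(H) / P(E)

Step 1: Calculate P(E) using law of total probability
P(E) = P(E|H)P(H) + P(E|¬H)P(¬H)
     = 0.7500 × 0.4679 + 0.1000 × 0.5321
     = 0.35092500 + 0.05321000
     = 0.40413500

Step 2: Apply Bayes' theorem
P(H|E) = P(E|H) × P(H) / P(E)
       = 0.35092500 / 0.40413500
       = 0.8683


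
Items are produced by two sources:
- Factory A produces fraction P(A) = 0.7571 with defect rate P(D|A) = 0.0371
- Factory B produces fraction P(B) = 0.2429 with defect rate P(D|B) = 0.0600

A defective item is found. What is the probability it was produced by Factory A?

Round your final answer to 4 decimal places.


Let A = from Factory A, D = defective

Given:
- P(A) = 0.7571, P(B) = 0.2429
- P(D|A) = 0.0371, P(D|B) = 0.0600

Step 1: Find P(D)
P(D) = P(D|A)P(A) + P(D|B)P(B)
     = 0.0371 × 0.7571 + 0.0600 × 0.2429
     = 0.02808841 + 0.01457400
     = 0.04266241

Step 2: Apply Bayes' theorem
P(A|D) = P(D|A)P(A) / P(D)
       = 0.02808841 / 0.04266241
       = 0.6584


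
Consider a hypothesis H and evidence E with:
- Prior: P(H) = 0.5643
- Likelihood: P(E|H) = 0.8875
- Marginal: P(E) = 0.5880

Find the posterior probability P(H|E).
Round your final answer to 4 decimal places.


Using Bayes' theorem:

P(H|E) = P(E|H) × P(H) / P(E)
       = 0.8875 × 0.5643 / 0.5880
       = 0.50081625 / 0.5880
       = 0.8517

The evidence strengthens our belief in H.
Prior: 0.5643 → Posterior: 0.8517


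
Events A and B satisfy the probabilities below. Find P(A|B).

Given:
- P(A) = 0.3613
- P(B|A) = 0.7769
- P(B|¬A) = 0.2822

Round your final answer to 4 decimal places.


Bayes' theorem: P(A|B) = P(B|A) × P(A) / P(B)

Step 1: Calculate P(B) using law of total probability
P(B) = P(B|A)P(A) + P(B|¬A)P(¬A)
     = 0.7769 × 0.3613 + 0.2822 × 0.6387
     = 0.28069397 + 0.18024114
     = 0.46093511

Step 2: Apply Bayes' theorem
P(A|B) = P(B|A) × P(A) / P(B)
       = 0.28069397 / 0.46093511
       = 0.6090


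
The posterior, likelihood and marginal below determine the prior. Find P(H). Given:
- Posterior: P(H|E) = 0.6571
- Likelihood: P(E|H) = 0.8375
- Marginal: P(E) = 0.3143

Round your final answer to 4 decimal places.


From Bayes' theorem: P(H|E) = P(E|H) × P(H) / P(E)

Rearranging for P(H):
P(H) = P(H|E) × P(E) / P(E|H)
     = 0.6571 × 0.3143 / 0.8375
     = 0.20652653 / 0.8375
     = 0.2466


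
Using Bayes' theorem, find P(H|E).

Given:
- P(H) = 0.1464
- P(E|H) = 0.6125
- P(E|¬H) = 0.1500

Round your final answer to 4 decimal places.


Bayes' theorem: P(H|E) = P(E|H) × P(H) / P(E)

Step 1: Calculate P(E) using law of total probability
P(E) = P(E|H)P(H) + P(E|¬H)P(¬H)
     = 0.6125 × 0.1464 + 0.1500 × 0.8536
     = 0.08967000 + 0.12804000
     = 0.21771000

Step 2: Apply Bayes' theorem
P(H|E) = P(E|H) × P(H) / P(E)
       = 0.08967000 / 0.21771000
       = 0.4119


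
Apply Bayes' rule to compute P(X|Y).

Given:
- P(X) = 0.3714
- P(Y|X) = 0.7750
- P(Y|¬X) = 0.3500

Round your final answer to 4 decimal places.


Bayes' theorem: P(X|Y) = P(Y|X) × P(X) / P(Y)

Step 1: Calculate P(Y) using law of total probability
P(Y) = P(Y|X)P(X) + P(Y|¬X)P(¬X)
     = 0.7750 × 0.3714 + 0.3500 × 0.6286
     = 0.28783500 + 0.22001000
     = 0.50784500

Step 2: Apply Bayes' theorem
P(X|Y) = P(Y|X) × P(X) / P(Y)
       = 0.28783500 / 0.50784500
       = 0.5668


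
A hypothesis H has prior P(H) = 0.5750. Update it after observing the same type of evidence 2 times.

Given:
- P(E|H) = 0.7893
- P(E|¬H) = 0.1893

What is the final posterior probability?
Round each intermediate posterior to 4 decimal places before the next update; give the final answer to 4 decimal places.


Sequential Bayesian updating:

Initial prior: P(H) = 0.5750

Update 1:
  P(E) = 0.7893 × 0.5750 + 0.1893 × 0.4250 = 0.45384750 + 0.08045250 = 0.53430000
  P(H|E) = 0.45384750 / 0.53430000 = 0.8494

Update 2:
  P(E) = 0.7893 × 0.8494 + 0.1893 × 0.1506 = 0.67043142 + 0.02850858 = 0.69894000
  P(H|E) = 0.67043142 / 0.69894000 = 0.9592

Final posterior: 0.9592


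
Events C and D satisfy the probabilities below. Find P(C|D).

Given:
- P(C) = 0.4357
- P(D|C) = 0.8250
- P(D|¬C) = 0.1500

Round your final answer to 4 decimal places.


Bayes' theorem: P(C|D) = P(D|C) × P(C) / P(D)

Step 1: Calculate P(D) using law of total probability
P(D) = P(D|C)P(C) + P(D|¬C)P(¬C)
     = 0.8250 × 0.4357 + 0.1500 × 0.5643
     = 0.35945250 + 0.08464500
     = 0.44409750

Step 2: Apply Bayes' theorem
P(C|D) = P(D|C) × P(C) / P(D)
       = 0.35945250 / 0.44409750
       = 0.8094


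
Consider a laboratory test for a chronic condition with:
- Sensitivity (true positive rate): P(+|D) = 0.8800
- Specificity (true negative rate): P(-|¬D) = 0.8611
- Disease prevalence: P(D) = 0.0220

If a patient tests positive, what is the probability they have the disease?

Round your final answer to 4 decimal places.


Let D = has disease, + = positive test

Given:
- P(D) = 0.0220 (prevalence)
- P(+|D) = 0.8800 (sensitivity)
- P(-|¬D) = 0.8611 (specificity)
- P(+|¬D) = 0.1389 (false positive rate = 1 - specificity)

Step 1: Find P(+)
P(+) = P(+|D)P(D) + P(+|¬D)P(¬D)
     = 0.8800 × 0.0220 + 0.1389 × 0.9780
     = 0.01936000 + 0.13584420
     = 0.15520420

Step 2: Apply Bayes' theorem for P(D|+)
P(D|+) = P(+|D)P(D) / P(+)
       = 0.01936000 / 0.15520420
       = 0.1247


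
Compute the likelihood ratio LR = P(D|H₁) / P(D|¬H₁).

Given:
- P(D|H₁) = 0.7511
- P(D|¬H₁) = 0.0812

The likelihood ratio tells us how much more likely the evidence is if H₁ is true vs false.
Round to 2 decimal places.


Likelihood Ratio (LR) = P(D|H₁) / P(D|¬H₁)

LR = 0.7511 / 0.0812
   = 9.25

The evidence is 9.25 times more likely if H₁ is true than if H₁ is false.
Since LR > 1, the evidence supports H₁ over ¬H₁.


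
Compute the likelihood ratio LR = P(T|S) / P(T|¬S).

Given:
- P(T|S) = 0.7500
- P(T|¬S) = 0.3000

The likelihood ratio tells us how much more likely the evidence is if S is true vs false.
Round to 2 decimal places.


Likelihood Ratio (LR) = P(T|S) / P(T|¬S)

LR = 0.7500 / 0.3000
   = 2.50

The evidence is 2.50 times more likely if S is true than if S is false.
Since LR > 1, the evidence supports S over ¬S.


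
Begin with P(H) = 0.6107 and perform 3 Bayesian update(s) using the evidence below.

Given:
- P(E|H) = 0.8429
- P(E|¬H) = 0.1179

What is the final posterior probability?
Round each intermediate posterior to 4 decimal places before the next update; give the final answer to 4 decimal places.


Sequential Bayesian updating:

Initial prior: P(H) = 0.6107

Update 1:
  P(E) = 0.8429 × 0.6107 + 0.1179 × 0.3893 = 0.51475903 + 0.04589847 = 0.56065750
  P(H|E) = 0.51475903 / 0.56065750 = 0.9181

Update 2:
  P(E) = 0.8429 × 0.9181 + 0.1179 × 0.0819 = 0.77386649 + 0.00965601 = 0.78352250
  P(H|E) = 0.77386649 / 0.78352250 = 0.9877

Update 3:
  P(E) = 0.8429 × 0.9877 + 0.1179 × 0.0123 = 0.83253233 + 0.00145017 = 0.83398250
  P(H|E) = 0.83253233 / 0.83398250 = 0.9983

Final posterior: 0.9983


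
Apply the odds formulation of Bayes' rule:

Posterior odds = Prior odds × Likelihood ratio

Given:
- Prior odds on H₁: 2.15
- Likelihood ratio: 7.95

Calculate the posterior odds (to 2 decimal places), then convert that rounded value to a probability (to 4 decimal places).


Step 1: Calculate posterior odds
Posterior odds = Prior odds × LR
               = 2.15 × 7.95
               = 17.09

Step 2: Convert to probability
P(H₁|E) = Posterior odds / (1 + Posterior odds)
       = 17.09 / (1 + 17.09)
       = 17.09 / 18.09
       = 0.9447

The evidence increased P(H₁) from 0.6825 to 0.9447.


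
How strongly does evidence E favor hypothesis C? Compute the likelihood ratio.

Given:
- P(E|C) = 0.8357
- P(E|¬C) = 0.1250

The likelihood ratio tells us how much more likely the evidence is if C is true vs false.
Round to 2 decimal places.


Likelihood Ratio (LR) = P(E|C) / P(E|¬C)

LR = 0.8357 / 0.1250
   = 6.69

The evidence is 6.69 times more likely if C is true than if C is false.
LR > 1, so observing E raises the odds in favor of C.


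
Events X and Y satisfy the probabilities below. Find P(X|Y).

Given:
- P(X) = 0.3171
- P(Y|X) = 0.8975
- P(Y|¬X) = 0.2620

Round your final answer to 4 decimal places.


Bayes' theorem: P(X|Y) = P(Y|X) × P(X) / P(Y)

Step 1: Calculate P(Y) using law of total probability
P(Y) = P(Y|X)P(X) + P(Y|¬X)P(¬X)
     = 0.8975 × 0.3171 + 0.2620 × 0.6829
     = 0.28459725 + 0.17891980
     = 0.46351705

Step 2: Apply Bayes' theorem
P(X|Y) = P(Y|X) × P(X) / P(Y)
       = 0.28459725 / 0.46351705
       = 0.6140


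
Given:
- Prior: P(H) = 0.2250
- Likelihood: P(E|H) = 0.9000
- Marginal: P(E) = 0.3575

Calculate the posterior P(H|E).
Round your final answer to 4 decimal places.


Using Bayes' theorem:

P(H|E) = P(E|H) × P(H) / P(E)
       = 0.9000 × 0.2250 / 0.3575
       = 0.20250000 / 0.3575
       = 0.5664

The evidence strengthens our belief in H.
Prior: 0.2250 → Posterior: 0.5664


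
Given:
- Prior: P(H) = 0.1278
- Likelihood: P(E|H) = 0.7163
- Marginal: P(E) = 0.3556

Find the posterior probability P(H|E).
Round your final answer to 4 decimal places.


Using Bayes' theorem:

P(H|E) = P(E|H) × P(H) / P(E)
       = 0.7163 × 0.1278 / 0.3556
       = 0.09154314 / 0.3556
       = 0.2574

The evidence strengthens our belief in H.
Prior: 0.1278 → Posterior: 0.2574


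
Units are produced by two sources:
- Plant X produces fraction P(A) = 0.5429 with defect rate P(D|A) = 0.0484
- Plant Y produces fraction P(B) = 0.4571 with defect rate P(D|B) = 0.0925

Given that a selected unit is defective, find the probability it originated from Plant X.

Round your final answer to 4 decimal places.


Let A = from Plant X, D = defective

Given:
- P(A) = 0.5429, P(B) = 0.4571
- P(D|A) = 0.0484, P(D|B) = 0.0925

Step 1: Find P(D)
P(D) = P(D|A)P(A) + P(D|B)P(B)
     = 0.0484 × 0.5429 + 0.0925 × 0.4571
     = 0.02627636 + 0.04228175
     = 0.06855811

Step 2: Apply Bayes' theorem
P(A|D) = P(D|A)P(A) / P(D)
       = 0.02627636 / 0.06855811
       = 0.3833


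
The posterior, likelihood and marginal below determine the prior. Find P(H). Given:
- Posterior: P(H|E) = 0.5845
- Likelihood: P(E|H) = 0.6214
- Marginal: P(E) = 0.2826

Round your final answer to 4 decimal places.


From Bayes' theorem: P(H|E) = P(E|H) × P(H) / P(E)

Rearranging for P(H):
P(H) = P(H|E) × P(E) / P(E|H)
     = 0.5845 × 0.2826 / 0.6214
     = 0.16517970 / 0.6214
     = 0.2658


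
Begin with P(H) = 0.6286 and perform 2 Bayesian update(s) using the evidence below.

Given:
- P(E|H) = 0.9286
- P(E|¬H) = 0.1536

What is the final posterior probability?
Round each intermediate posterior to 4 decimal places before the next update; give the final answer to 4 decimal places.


Sequential Bayesian updating:

Initial prior: P(H) = 0.6286

Update 1:
  P(E) = 0.9286 × 0.6286 + 0.1536 × 0.3714 = 0.58371796 + 0.05704704 = 0.64076500
  P(H|E) = 0.58371796 / 0.64076500 = 0.9110

Update 2:
  P(E) = 0.9286 × 0.9110 + 0.1536 × 0.0890 = 0.84595460 + 0.01367040 = 0.85962500
  P(H|E) = 0.84595460 / 0.85962500 = 0.9841

Final posterior: 0.9841


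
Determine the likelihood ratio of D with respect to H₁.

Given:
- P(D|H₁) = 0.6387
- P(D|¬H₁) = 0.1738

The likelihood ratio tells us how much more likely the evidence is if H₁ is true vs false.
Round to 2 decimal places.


Likelihood Ratio (LR) = P(D|H₁) / P(D|¬H₁)

LR = 0.6387 / 0.1738
   = 3.67

The evidence is 3.67 times more likely if H₁ is true than if H₁ is false.
LR > 1, so observing D raises the odds in favor of H₁.


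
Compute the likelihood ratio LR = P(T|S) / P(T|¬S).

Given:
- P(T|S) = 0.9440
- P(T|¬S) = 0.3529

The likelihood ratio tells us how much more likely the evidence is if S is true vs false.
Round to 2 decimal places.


Likelihood Ratio (LR) = P(T|S) / P(T|¬S)

LR = 0.9440 / 0.3529
   = 2.67

The evidence is 2.67 times more likely if S is true than if S is false.
Since LR > 1, the evidence supports S over ¬S.


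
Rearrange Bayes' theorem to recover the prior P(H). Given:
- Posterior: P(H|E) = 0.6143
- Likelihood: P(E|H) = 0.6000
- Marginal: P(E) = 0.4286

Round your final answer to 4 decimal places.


From Bayes' theorem: P(H|E) = P(E|H) × P(H) / P(E)

Rearranging for P(H):
P(H) = P(H|E) × P(E) / P(E|H)
     = 0.6143 × 0.4286 / 0.6000
     = 0.26328898 / 0.6000
     = 0.4388


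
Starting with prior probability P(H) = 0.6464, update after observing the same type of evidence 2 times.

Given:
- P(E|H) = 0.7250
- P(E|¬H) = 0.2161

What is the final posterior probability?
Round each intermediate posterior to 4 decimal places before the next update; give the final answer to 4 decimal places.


Sequential Bayesian updating:

Initial prior: P(H) = 0.6464

Update 1:
  P(E) = 0.7250 × 0.6464 + 0.2161 × 0.3536 = 0.46864000 + 0.07641296 = 0.54505296
  P(H|E) = 0.46864000 / 0.54505296 = 0.8598

Update 2:
  P(E) = 0.7250 × 0.8598 + 0.2161 × 0.1402 = 0.62335500 + 0.03029722 = 0.65365222
  P(H|E) = 0.62335500 / 0.65365222 = 0.9536

Final posterior: 0.9536


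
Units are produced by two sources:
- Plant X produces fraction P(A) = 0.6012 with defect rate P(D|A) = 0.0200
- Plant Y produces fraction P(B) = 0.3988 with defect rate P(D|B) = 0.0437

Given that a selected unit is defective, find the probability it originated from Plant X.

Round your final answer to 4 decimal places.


Let A = from Plant X, D = defective

Given:
- P(A) = 0.6012, P(B) = 0.3988
- P(D|A) = 0.0200, P(D|B) = 0.0437

Step 1: Find P(D)
P(D) = P(D|A)P(A) + P(D|B)P(B)
     = 0.0200 × 0.6012 + 0.0437 × 0.3988
     = 0.01202400 + 0.01742756
     = 0.02945156

Step 2: Apply Bayes' theorem
P(A|D) = P(D|A)P(A) / P(D)
       = 0.01202400 / 0.02945156
       = 0.4083


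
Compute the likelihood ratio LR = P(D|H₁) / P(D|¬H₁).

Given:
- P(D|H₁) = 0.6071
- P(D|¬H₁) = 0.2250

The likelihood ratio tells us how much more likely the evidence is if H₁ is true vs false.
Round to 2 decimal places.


Likelihood Ratio (LR) = P(D|H₁) / P(D|¬H₁)

LR = 0.6071 / 0.2250
   = 2.70

The evidence is 2.70 times more likely if H₁ is true than if H₁ is false.
Because LR exceeds 1, D is evidence for H₁.


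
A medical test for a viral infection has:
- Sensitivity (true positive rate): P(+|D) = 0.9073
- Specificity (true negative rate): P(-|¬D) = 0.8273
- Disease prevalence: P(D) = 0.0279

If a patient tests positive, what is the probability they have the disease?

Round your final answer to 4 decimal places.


Let D = has disease, + = positive test

Given:
- P(D) = 0.0279 (prevalence)
- P(+|D) = 0.9073 (sensitivity)
- P(-|¬D) = 0.8273 (specificity)
- P(+|¬D) = 0.1727 (false positive rate = 1 - specificity)

Step 1: Find P(+)
P(+) = P(+|D)P(D) + P(+|¬D)P(¬D)
     = 0.9073 × 0.0279 + 0.1727 × 0.9721
     = 0.02531367 + 0.16788167
     = 0.19319534

Step 2: Apply Bayes' theorem for P(D|+)
P(D|+) = P(+|D)P(D) / P(+)
       = 0.02531367 / 0.19319534
       = 0.1310


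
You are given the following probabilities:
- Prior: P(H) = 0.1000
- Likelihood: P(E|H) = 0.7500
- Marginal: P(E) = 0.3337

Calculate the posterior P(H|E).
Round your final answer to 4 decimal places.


Using Bayes' theorem:

P(H|E) = P(E|H) × P(H) / P(E)
       = 0.7500 × 0.1000 / 0.3337
       = 0.07500000 / 0.3337
       = 0.2248

The evidence strengthens our belief in H.
Prior: 0.1000 → Posterior: 0.2248


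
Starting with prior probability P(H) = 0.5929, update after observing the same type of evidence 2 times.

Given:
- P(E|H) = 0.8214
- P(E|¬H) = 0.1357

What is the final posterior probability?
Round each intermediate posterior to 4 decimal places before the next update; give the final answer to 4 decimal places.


Sequential Bayesian updating:

Initial prior: P(H) = 0.5929

Update 1:
  P(E) = 0.8214 × 0.5929 + 0.1357 × 0.4071 = 0.48700806 + 0.05524347 = 0.54225153
  P(H|E) = 0.48700806 / 0.54225153 = 0.8981

Update 2:
  P(E) = 0.8214 × 0.8981 + 0.1357 × 0.1019 = 0.73769934 + 0.01382783 = 0.75152717
  P(H|E) = 0.73769934 / 0.75152717 = 0.9816

Final posterior: 0.9816


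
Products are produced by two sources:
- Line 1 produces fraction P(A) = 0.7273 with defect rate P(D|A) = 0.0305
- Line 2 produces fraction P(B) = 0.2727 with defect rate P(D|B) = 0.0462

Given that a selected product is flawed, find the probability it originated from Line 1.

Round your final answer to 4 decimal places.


Let A = from Line 1, D = flawed

Given:
- P(A) = 0.7273, P(B) = 0.2727
- P(D|A) = 0.0305, P(D|B) = 0.0462

Step 1: Find P(D)
P(D) = P(D|A)P(A) + P(D|B)P(B)
     = 0.0305 × 0.7273 + 0.0462 × 0.2727
     = 0.02218265 + 0.01259874
     = 0.03478139

Step 2: Apply Bayes' theorem
P(A|D) = P(D|A)P(A) / P(D)
       = 0.02218265 / 0.03478139
       = 0.6378


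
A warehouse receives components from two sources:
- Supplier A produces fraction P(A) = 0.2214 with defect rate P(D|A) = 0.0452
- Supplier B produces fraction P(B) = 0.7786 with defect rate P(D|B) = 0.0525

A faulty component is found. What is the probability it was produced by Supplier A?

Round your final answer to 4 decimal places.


Let A = from Supplier A, D = faulty

Given:
- P(A) = 0.2214, P(B) = 0.7786
- P(D|A) = 0.0452, P(D|B) = 0.0525

Step 1: Find P(D)
P(D) = P(D|A)P(A) + P(D|B)P(B)
     = 0.0452 × 0.2214 + 0.0525 × 0.7786
     = 0.01000728 + 0.04087650
     = 0.05088378

Step 2: Apply Bayes' theorem
P(A|D) = P(D|A)P(A) / P(D)
       = 0.01000728 / 0.05088378
       = 0.1967


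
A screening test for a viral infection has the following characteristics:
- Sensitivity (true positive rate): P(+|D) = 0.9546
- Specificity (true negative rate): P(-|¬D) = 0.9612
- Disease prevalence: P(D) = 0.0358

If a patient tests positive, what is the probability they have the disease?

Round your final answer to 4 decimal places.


Let D = has disease, + = positive test

Given:
- P(D) = 0.0358 (prevalence)
- P(+|D) = 0.9546 (sensitivity)
- P(-|¬D) = 0.9612 (specificity)
- P(+|¬D) = 0.0388 (false positive rate = 1 - specificity)

Step 1: Find P(+)
P(+) = P(+|D)P(D) + P(+|¬D)P(¬D)
     = 0.9546 × 0.0358 + 0.0388 × 0.9642
     = 0.03417468 + 0.03741096
     = 0.07158564

Step 2: Apply Bayes' theorem for P(D|+)
P(D|+) = P(+|D)P(D) / P(+)
       = 0.03417468 / 0.07158564
       = 0.4774


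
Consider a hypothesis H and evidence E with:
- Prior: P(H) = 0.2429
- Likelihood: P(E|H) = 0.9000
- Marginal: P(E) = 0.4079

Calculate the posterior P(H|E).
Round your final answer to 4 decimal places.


Using Bayes' theorem:

P(H|E) = P(E|H) × P(H) / P(E)
       = 0.9000 × 0.2429 / 0.4079
       = 0.21861000 / 0.4079
       = 0.5359

The evidence strengthens our belief in H.
Prior: 0.2429 → Posterior: 0.5359


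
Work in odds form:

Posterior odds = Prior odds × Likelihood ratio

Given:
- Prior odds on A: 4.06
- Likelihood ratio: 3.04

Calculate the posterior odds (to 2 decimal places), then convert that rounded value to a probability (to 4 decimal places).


Step 1: Calculate posterior odds
Posterior odds = Prior odds × LR
               = 4.06 × 3.04
               = 12.34

Step 2: Convert to probability
P(A|E) = Posterior odds / (1 + Posterior odds)
       = 12.34 / (1 + 12.34)
       = 12.34 / 13.34
       = 0.9250

The evidence increased P(A) from 0.8024 to 0.9250.


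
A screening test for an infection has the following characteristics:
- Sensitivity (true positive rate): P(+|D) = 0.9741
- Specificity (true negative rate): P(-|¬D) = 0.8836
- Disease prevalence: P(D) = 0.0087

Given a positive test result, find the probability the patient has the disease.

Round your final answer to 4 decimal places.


Let D = has disease, + = positive test

Given:
- P(D) = 0.0087 (prevalence)
- P(+|D) = 0.9741 (sensitivity)
- P(-|¬D) = 0.8836 (specificity)
- P(+|¬D) = 0.1164 (false positive rate = 1 - specificity)

Step 1: Find P(+)
P(+) = P(+|D)P(D) + P(+|¬D)P(¬D)
     = 0.9741 × 0.0087 + 0.1164 × 0.9913
     = 0.00847467 + 0.11538732
     = 0.12386199

Step 2: Apply Bayes' theorem for P(D|+)
P(D|+) = P(+|D)P(D) / P(+)
       = 0.00847467 / 0.12386199
       = 0.0684


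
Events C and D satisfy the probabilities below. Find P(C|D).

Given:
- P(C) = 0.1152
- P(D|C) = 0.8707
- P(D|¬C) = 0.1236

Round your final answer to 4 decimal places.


Bayes' theorem: P(C|D) = P(D|C) × P(C) / P(D)

Step 1: Calculate P(D) using law of total probability
P(D) = P(D|C)P(C) + P(D|¬C)P(¬C)
     = 0.8707 × 0.1152 + 0.1236 × 0.8848
     = 0.10030464 + 0.10936128
     = 0.20966592

Step 2: Apply Bayes' theorem
P(C|D) = P(D|C) × P(C) / P(D)
       = 0.10030464 / 0.20966592
       = 0.4784


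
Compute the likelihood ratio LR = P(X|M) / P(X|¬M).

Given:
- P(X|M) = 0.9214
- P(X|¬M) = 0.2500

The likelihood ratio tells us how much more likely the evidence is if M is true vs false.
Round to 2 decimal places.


Likelihood Ratio (LR) = P(X|M) / P(X|¬M)

LR = 0.9214 / 0.2500
   = 3.69

The evidence is 3.69 times more likely if M is true than if M is false.
Because LR exceeds 1, X is evidence for M.


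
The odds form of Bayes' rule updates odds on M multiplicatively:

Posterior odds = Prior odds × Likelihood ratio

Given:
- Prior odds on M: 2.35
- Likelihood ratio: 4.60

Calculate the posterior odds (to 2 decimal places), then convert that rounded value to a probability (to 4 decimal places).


Step 1: Calculate posterior odds
Posterior odds = Prior odds × LR
               = 2.35 × 4.60
               = 10.81

Step 2: Convert to probability
P(M|E) = Posterior odds / (1 + Posterior odds)
       = 10.81 / (1 + 10.81)
       = 10.81 / 11.81
       = 0.9153

The evidence increased P(M) from 0.7015 to 0.9153.


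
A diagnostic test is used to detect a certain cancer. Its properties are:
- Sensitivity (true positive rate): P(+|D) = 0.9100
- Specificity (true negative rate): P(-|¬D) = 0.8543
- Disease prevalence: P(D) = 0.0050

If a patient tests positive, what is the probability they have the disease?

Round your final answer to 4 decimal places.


Let D = has disease, + = positive test

Given:
- P(D) = 0.0050 (prevalence)
- P(+|D) = 0.9100 (sensitivity)
- P(-|¬D) = 0.8543 (specificity)
- P(+|¬D) = 0.1457 (false positive rate = 1 - specificity)

Step 1: Find P(+)
P(+) = P(+|D)P(D) + P(+|¬D)P(¬D)
     = 0.9100 × 0.0050 + 0.1457 × 0.9950
     = 0.00455000 + 0.14497150
     = 0.14952150

Step 2: Apply Bayes' theorem for P(D|+)
P(D|+) = P(+|D)P(D) / P(+)
       = 0.00455000 / 0.14952150
       = 0.0304


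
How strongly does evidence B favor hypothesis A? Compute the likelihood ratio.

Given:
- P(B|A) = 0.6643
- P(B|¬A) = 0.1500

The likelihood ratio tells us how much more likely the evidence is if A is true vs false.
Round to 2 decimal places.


Likelihood Ratio (LR) = P(B|A) / P(B|¬A)

LR = 0.6643 / 0.1500
   = 4.43

The evidence is 4.43 times more likely if A is true than if A is false.
Since LR > 1, the evidence supports A over ¬A.


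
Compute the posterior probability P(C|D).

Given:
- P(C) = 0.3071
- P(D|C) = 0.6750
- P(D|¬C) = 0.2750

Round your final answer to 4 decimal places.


Bayes' theorem: P(C|D) = P(D|C) × P(C) / P(D)

Step 1: Calculate P(D) using law of total probability
P(D) = P(D|C)P(C) + P(D|¬C)P(¬C)
     = 0.6750 × 0.3071 + 0.2750 × 0.6929
     = 0.20729250 + 0.19054750
     = 0.39784000

Step 2: Apply Bayes' theorem
P(C|D) = P(D|C) × P(C) / P(D)
       = 0.20729250 / 0.39784000
       = 0.5210


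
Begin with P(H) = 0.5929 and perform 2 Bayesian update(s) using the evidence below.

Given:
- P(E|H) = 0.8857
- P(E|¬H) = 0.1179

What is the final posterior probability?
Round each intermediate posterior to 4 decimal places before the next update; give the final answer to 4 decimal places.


Sequential Bayesian updating:

Initial prior: P(H) = 0.5929

Update 1:
  P(E) = 0.8857 × 0.5929 + 0.1179 × 0.4071 = 0.52513153 + 0.04799709 = 0.57312862
  P(H|E) = 0.52513153 / 0.57312862 = 0.9163

Update 2:
  P(E) = 0.8857 × 0.9163 + 0.1179 × 0.0837 = 0.81156691 + 0.00986823 = 0.82143514
  P(H|E) = 0.81156691 / 0.82143514 = 0.9880

Final posterior: 0.9880


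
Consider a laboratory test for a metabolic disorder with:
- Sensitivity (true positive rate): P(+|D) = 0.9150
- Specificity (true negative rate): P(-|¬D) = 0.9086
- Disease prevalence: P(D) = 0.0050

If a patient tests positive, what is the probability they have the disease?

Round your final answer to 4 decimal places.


Let D = has disease, + = positive test

Given:
- P(D) = 0.0050 (prevalence)
- P(+|D) = 0.9150 (sensitivity)
- P(-|¬D) = 0.9086 (specificity)
- P(+|¬D) = 0.0914 (false positive rate = 1 - specificity)

Step 1: Find P(+)
P(+) = P(+|D)P(D) + P(+|¬D)P(¬D)
     = 0.9150 × 0.0050 + 0.0914 × 0.9950
     = 0.00457500 + 0.09094300
     = 0.09551800

Step 2: Apply Bayes' theorem for P(D|+)
P(D|+) = P(+|D)P(D) / P(+)
       = 0.00457500 / 0.09551800
       = 0.0479


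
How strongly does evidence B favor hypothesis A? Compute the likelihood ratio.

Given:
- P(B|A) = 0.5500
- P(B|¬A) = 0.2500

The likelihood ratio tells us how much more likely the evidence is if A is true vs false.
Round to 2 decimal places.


Likelihood Ratio (LR) = P(B|A) / P(B|¬A)

LR = 0.5500 / 0.2500
   = 2.20

The evidence is 2.20 times more likely if A is true than if A is false.
Since LR > 1, the evidence supports A over ¬A.


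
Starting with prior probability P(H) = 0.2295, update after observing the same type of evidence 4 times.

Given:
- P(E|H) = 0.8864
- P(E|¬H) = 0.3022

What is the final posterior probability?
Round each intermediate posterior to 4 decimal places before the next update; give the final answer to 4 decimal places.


Sequential Bayesian updating:

Initial prior: P(H) = 0.2295

Update 1:
  P(E) = 0.8864 × 0.2295 + 0.3022 × 0.7705 = 0.20342880 + 0.23284510 = 0.43627390
  P(H|E) = 0.20342880 / 0.43627390 = 0.4663

Update 2:
  P(E) = 0.8864 × 0.4663 + 0.3022 × 0.5337 = 0.41332832 + 0.16128414 = 0.57461246
  P(H|E) = 0.41332832 / 0.57461246 = 0.7193

Update 3:
  P(E) = 0.8864 × 0.7193 + 0.3022 × 0.2807 = 0.63758752 + 0.08482754 = 0.72241506
  P(H|E) = 0.63758752 / 0.72241506 = 0.8826

Update 4:
  P(E) = 0.8864 × 0.8826 + 0.3022 × 0.1174 = 0.78233664 + 0.03547828 = 0.81781492
  P(H|E) = 0.78233664 / 0.81781492 = 0.9566

Final posterior: 0.9566


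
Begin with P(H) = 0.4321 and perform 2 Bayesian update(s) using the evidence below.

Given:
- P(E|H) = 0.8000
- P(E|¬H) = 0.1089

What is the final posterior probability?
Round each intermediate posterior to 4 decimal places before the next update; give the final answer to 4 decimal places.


Sequential Bayesian updating:

Initial prior: P(H) = 0.4321

Update 1:
  P(E) = 0.8000 × 0.4321 + 0.1089 × 0.5679 = 0.34568000 + 0.06184431 = 0.40752431
  P(H|E) = 0.34568000 / 0.40752431 = 0.8482

Update 2:
  P(E) = 0.8000 × 0.8482 + 0.1089 × 0.1518 = 0.67856000 + 0.01653102 = 0.69509102
  P(H|E) = 0.67856000 / 0.69509102 = 0.9762

Final posterior: 0.9762


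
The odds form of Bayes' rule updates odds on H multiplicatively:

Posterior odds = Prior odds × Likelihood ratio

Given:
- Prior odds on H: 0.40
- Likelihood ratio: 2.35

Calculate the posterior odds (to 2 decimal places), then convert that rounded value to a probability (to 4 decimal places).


Step 1: Calculate posterior odds
Posterior odds = Prior odds × LR
               = 0.40 × 2.35
               = 0.94

Step 2: Convert to probability
P(H|E) = Posterior odds / (1 + Posterior odds)
       = 0.94 / (1 + 0.94)
       = 0.94 / 1.94
       = 0.4845

The evidence increased P(H) from 0.2857 to 0.4845.


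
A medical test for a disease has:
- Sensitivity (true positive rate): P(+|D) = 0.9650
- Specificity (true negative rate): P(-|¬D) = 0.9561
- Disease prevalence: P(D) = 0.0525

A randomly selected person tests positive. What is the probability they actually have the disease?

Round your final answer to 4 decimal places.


Let D = has disease, + = positive test

Given:
- P(D) = 0.0525 (prevalence)
- P(+|D) = 0.9650 (sensitivity)
- P(-|¬D) = 0.9561 (specificity)
- P(+|¬D) = 0.0439 (false positive rate = 1 - specificity)

Step 1: Find P(+)
P(+) = P(+|D)P(D) + P(+|¬D)P(¬D)
     = 0.9650 × 0.0525 + 0.0439 × 0.9475
     = 0.05066250 + 0.04159525
     = 0.09225775

Step 2: Apply Bayes' theorem for P(D|+)
P(D|+) = P(+|D)P(D) / P(+)
       = 0.05066250 / 0.09225775
       = 0.5491


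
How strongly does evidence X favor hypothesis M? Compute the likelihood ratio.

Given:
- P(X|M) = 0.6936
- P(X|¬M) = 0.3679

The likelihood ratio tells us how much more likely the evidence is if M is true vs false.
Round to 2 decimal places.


Likelihood Ratio (LR) = P(X|M) / P(X|¬M)

LR = 0.6936 / 0.3679
   = 1.89

The evidence is 1.89 times more likely if M is true than if M is false.
Because LR exceeds 1, X is evidence for M.


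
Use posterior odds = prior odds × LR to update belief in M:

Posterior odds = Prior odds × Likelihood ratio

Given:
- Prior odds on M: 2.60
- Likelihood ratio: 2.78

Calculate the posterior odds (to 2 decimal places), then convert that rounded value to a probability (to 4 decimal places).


Step 1: Calculate posterior odds
Posterior odds = Prior odds × LR
               = 2.60 × 2.78
               = 7.23

Step 2: Convert to probability
P(M|E) = Posterior odds / (1 + Posterior odds)
       = 7.23 / (1 + 7.23)
       = 7.23 / 8.23
       = 0.8785

The evidence increased P(M) from 0.7222 to 0.8785.


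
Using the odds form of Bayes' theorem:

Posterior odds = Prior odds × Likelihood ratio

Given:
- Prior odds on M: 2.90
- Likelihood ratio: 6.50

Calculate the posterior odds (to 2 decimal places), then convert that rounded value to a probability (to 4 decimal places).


Step 1: Calculate posterior odds
Posterior odds = Prior odds × LR
               = 2.90 × 6.50
               = 18.85

Step 2: Convert to probability
P(M|E) = Posterior odds / (1 + Posterior odds)
       = 18.85 / (1 + 18.85)
       = 18.85 / 19.85
       = 0.9496

The evidence increased P(M) from 0.7436 to 0.9496.


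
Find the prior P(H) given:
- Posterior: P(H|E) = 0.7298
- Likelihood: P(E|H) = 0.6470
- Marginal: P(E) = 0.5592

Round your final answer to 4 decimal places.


From Bayes' theorem: P(H|E) = P(E|H) × P(H) / P(E)

Rearranging for P(H):
P(H) = P(H|E) × P(E) / P(E|H)
     = 0.7298 × 0.5592 / 0.6470
     = 0.40810416 / 0.6470
     = 0.6308


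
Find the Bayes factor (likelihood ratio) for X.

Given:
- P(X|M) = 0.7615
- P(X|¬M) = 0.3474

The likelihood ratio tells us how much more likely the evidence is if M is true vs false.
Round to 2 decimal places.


Likelihood Ratio (LR) = P(X|M) / P(X|¬M)

LR = 0.7615 / 0.3474
   = 2.19

The evidence is 2.19 times more likely if M is true than if M is false.
Because LR exceeds 1, X is evidence for M.


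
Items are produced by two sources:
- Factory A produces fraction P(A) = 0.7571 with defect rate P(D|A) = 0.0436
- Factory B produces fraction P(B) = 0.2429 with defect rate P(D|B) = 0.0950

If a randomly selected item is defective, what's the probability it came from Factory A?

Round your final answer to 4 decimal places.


Let A = from Factory A, D = defective

Given:
- P(A) = 0.7571, P(B) = 0.2429
- P(D|A) = 0.0436, P(D|B) = 0.0950

Step 1: Find P(D)
P(D) = P(D|A)P(A) + P(D|B)P(B)
     = 0.0436 × 0.7571 + 0.0950 × 0.2429
     = 0.03300956 + 0.02307550
     = 0.05608506

Step 2: Apply Bayes' theorem
P(A|D) = P(D|A)P(A) / P(D)
       = 0.03300956 / 0.05608506
       = 0.5886


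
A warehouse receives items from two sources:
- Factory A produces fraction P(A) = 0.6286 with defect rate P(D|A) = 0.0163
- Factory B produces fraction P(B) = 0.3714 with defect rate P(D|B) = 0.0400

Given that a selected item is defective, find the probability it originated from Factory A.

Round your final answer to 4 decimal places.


Let A = from Factory A, D = defective

Given:
- P(A) = 0.6286, P(B) = 0.3714
- P(D|A) = 0.0163, P(D|B) = 0.0400

Step 1: Find P(D)
P(D) = P(D|A)P(A) + P(D|B)P(B)
     = 0.0163 × 0.6286 + 0.0400 × 0.3714
     = 0.01024618 + 0.01485600
     = 0.02510218

Step 2: Apply Bayes' theorem
P(A|D) = P(D|A)P(A) / P(D)
       = 0.01024618 / 0.02510218
       = 0.4082


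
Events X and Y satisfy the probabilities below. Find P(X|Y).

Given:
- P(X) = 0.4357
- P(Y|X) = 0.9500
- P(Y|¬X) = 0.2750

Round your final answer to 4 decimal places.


Bayes' theorem: P(X|Y) = P(Y|X) × P(X) / P(Y)

Step 1: Calculate P(Y) using law of total probability
P(Y) = P(Y|X)P(X) + P(Y|¬X)P(¬X)
     = 0.9500 × 0.4357 + 0.2750 × 0.5643
     = 0.41391500 + 0.15518250
     = 0.56909750

Step 2: Apply Bayes' theorem
P(X|Y) = P(Y|X) × P(X) / P(Y)
       = 0.41391500 / 0.56909750
       = 0.7273


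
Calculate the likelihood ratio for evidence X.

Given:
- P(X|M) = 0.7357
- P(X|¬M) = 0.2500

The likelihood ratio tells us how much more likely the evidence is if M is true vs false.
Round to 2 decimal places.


Likelihood Ratio (LR) = P(X|M) / P(X|¬M)

LR = 0.7357 / 0.2500
   = 2.94

The evidence is 2.94 times more likely if M is true than if M is false.
Because LR exceeds 1, X is evidence for M.


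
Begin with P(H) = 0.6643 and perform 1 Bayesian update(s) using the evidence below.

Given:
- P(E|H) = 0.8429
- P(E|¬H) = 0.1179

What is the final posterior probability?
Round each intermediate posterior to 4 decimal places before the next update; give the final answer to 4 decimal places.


Sequential Bayesian updating:

Initial prior: P(H) = 0.6643

Update 1:
  P(E) = 0.8429 × 0.6643 + 0.1179 × 0.3357 = 0.55993847 + 0.03957903 = 0.59951750
  P(H|E) = 0.55993847 / 0.59951750 = 0.9340

Final posterior: 0.9340


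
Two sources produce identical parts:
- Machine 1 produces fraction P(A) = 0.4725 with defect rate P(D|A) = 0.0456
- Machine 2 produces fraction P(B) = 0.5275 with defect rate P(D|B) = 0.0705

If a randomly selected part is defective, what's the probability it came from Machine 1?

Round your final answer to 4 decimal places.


Let A = from Machine 1, D = defective

Given:
- P(A) = 0.4725, P(B) = 0.5275
- P(D|A) = 0.0456, P(D|B) = 0.0705

Step 1: Find P(D)
P(D) = P(D|A)P(A) + P(D|B)P(B)
     = 0.0456 × 0.4725 + 0.0705 × 0.5275
     = 0.02154600 + 0.03718875
     = 0.05873475

Step 2: Apply Bayes' theorem
P(A|D) = P(D|A)P(A) / P(D)
       = 0.02154600 / 0.05873475
       = 0.3668


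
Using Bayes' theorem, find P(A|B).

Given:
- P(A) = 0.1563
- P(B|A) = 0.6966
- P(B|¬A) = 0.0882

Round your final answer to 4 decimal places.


Bayes' theorem: P(A|B) = P(B|A) × P(A) / P(B)

Step 1: Calculate P(B) using law of total probability
P(B) = P(B|A)P(A) + P(B|¬A)P(¬A)
     = 0.6966 × 0.1563 + 0.0882 × 0.8437
     = 0.10887858 + 0.07441434
     = 0.18329292

Step 2: Apply Bayes' theorem
P(A|B) = P(B|A) × P(A) / P(B)
       = 0.10887858 / 0.18329292
       = 0.5940


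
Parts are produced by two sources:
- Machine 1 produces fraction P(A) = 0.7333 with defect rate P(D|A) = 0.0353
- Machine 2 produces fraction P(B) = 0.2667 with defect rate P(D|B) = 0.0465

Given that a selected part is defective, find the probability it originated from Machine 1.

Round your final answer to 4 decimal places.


Let A = from Machine 1, D = defective

Given:
- P(A) = 0.7333, P(B) = 0.2667
- P(D|A) = 0.0353, P(D|B) = 0.0465

Step 1: Find P(D)
P(D) = P(D|A)P(A) + P(D|B)P(B)
     = 0.0353 × 0.7333 + 0.0465 × 0.2667
     = 0.02588549 + 0.01240155
     = 0.03828704

Step 2: Apply Bayes' theorem
P(A|D) = P(D|A)P(A) / P(D)
       = 0.02588549 / 0.03828704
       = 0.6761


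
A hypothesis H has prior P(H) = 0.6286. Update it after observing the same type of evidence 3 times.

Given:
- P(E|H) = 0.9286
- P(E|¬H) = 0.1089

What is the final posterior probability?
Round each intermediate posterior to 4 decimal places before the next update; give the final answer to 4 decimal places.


Sequential Bayesian updating:

Initial prior: P(H) = 0.6286

Update 1:
  P(E) = 0.9286 × 0.6286 + 0.1089 × 0.3714 = 0.58371796 + 0.04044546 = 0.62416342
  P(H|E) = 0.58371796 / 0.62416342 = 0.9352

Update 2:
  P(E) = 0.9286 × 0.9352 + 0.1089 × 0.0648 = 0.86842672 + 0.00705672 = 0.87548344
  P(H|E) = 0.86842672 / 0.87548344 = 0.9919

Update 3:
  P(E) = 0.9286 × 0.9919 + 0.1089 × 0.0081 = 0.92107834 + 0.00088209 = 0.92196043
  P(H|E) = 0.92107834 / 0.92196043 = 0.9990

Final posterior: 0.9990


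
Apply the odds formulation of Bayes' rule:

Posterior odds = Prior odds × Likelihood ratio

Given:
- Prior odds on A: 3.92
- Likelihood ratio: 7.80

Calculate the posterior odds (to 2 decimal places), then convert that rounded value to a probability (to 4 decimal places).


Step 1: Calculate posterior odds
Posterior odds = Prior odds × LR
               = 3.92 × 7.80
               = 30.58

Step 2: Convert to probability
P(A|E) = Posterior odds / (1 + Posterior odds)
       = 30.58 / (1 + 30.58)
       = 30.58 / 31.58
       = 0.9683

The evidence increased P(A) from 0.7967 to 0.9683.


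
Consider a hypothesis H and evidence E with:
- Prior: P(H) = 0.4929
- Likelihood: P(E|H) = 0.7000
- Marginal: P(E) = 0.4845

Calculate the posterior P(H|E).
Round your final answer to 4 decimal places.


Using Bayes' theorem:

P(H|E) = P(E|H) × P(H) / P(E)
       = 0.7000 × 0.4929 / 0.4845
       = 0.34503000 / 0.4845
       = 0.7121

The evidence strengthens our belief in H.
Prior: 0.4929 → Posterior: 0.7121


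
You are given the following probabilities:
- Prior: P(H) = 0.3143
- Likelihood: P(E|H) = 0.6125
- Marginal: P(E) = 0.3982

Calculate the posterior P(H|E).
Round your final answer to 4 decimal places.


Using Bayes' theorem:

P(H|E) = P(E|H) × P(H) / P(E)
       = 0.6125 × 0.3143 / 0.3982
       = 0.19250875 / 0.3982
       = 0.4834

The evidence strengthens our belief in H.
Prior: 0.3143 → Posterior: 0.4834


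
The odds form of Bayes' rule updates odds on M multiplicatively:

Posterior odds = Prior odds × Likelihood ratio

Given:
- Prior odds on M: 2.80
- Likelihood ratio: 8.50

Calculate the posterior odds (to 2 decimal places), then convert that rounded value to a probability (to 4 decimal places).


Step 1: Calculate posterior odds
Posterior odds = Prior odds × LR
               = 2.80 × 8.50
               = 23.80

Step 2: Convert to probability
P(M|E) = Posterior odds / (1 + Posterior odds)
       = 23.80 / (1 + 23.80)
       = 23.80 / 24.80
       = 0.9597

The evidence increased P(M) from 0.7368 to 0.9597.
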